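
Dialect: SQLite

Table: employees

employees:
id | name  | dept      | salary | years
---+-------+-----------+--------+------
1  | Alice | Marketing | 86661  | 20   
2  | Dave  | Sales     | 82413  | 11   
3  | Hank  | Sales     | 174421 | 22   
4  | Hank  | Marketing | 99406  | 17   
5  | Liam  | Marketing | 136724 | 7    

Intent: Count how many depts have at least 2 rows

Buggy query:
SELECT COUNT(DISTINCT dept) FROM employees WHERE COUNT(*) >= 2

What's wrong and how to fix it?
Bug: WHERE filters individual rows, not groups, so a group-level COUNT is invalid there

Fix: Use a subquery that GROUPs and filters with HAVING, then count its rows

Corrected query:
SELECT COUNT(*) FROM (SELECT dept FROM employees GROUP BY dept HAVING COUNT(*) >= 2)

Result:
COUNT(*)
--------
2       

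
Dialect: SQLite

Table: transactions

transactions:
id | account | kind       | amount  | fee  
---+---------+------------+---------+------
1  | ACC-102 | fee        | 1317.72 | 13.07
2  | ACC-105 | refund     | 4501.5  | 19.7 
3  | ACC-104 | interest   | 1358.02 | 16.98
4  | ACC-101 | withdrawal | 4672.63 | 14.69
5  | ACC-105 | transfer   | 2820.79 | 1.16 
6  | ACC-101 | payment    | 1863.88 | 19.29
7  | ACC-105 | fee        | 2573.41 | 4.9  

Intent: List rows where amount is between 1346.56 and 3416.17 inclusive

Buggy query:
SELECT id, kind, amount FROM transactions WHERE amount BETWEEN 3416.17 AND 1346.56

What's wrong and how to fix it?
Bug: BETWEEN expects the lower bound first; with 3416.17 AND 1346.56 the range is empty

Fix: Write BETWEEN 1346.56 AND 3416.17

Corrected query:
SELECT id, kind, amount FROM transactions WHERE amount BETWEEN 1346.56 AND 3416.17

Result:
id | kind     | amount 
---+----------+--------
3  | interest | 1358.02
5  | transfer | 2820.79
6  | payment  | 1863.88
7  | fee      | 2573.41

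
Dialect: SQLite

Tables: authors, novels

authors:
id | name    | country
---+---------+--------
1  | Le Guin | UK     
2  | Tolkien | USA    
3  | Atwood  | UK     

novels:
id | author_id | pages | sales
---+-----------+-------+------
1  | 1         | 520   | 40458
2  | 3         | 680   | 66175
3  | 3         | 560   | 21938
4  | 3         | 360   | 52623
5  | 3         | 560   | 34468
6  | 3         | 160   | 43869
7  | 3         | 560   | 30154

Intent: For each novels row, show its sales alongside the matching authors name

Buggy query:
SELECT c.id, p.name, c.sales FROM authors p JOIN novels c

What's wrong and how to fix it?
Bug: JOIN with no ON clause produces a cartesian product; every novels row pairs with every authors row

Fix: Specify the join condition linking the foreign key to the parent id

Corrected query:
SELECT c.id, p.name, c.sales FROM authors p JOIN novels c ON c.author_id = p.id

Result:
id | name    | sales
---+---------+------
1  | Le Guin | 40458
2  | Atwood  | 66175
3  | Atwood  | 21938
4  | Atwood  | 52623
5  | Atwood  | 34468
6  | Atwood  | 43869
7  | Atwood  | 30154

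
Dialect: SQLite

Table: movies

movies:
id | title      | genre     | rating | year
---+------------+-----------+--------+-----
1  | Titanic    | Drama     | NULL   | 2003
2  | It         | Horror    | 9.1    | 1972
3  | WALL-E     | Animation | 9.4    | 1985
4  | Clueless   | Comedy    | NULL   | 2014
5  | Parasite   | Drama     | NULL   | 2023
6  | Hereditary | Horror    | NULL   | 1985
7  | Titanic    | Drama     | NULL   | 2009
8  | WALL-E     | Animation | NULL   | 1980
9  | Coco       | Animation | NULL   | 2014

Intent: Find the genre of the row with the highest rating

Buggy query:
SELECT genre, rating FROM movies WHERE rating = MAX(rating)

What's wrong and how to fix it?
Bug: WHERE is evaluated per row; an aggregate over the whole table isn't defined there

Fix: Wrap MAX in a scalar subquery so WHERE compares against a single value

Corrected query:
SELECT genre, rating FROM movies WHERE rating = (SELECT MAX(rating) FROM movies)

Result:
genre     | rating
----------+-------
Animation | 9.4   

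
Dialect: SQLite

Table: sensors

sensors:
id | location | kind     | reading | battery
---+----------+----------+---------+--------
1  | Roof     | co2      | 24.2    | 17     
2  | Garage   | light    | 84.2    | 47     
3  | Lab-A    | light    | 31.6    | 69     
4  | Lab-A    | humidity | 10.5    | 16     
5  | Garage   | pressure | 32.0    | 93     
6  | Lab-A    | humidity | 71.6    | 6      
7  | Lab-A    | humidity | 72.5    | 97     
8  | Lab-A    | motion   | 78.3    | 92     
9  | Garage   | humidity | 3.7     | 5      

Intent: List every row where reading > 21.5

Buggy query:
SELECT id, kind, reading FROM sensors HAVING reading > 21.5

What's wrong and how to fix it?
Bug: HAVING filters the output of aggregation, but this query has no GROUP BY and no aggregate functions, so SQLite rejects it (HAVING clause on a non-aggregate query); the condition here is per row

Fix: Use WHERE for row-level filtering

Corrected query:
SELECT id, kind, reading FROM sensors WHERE reading > 21.5

Result:
id | kind     | reading
---+----------+--------
1  | co2      | 24.2   
2  | light    | 84.2   
3  | light    | 31.6   
5  | pressure | 32     
6  | humidity | 71.6   
7  | humidity | 72.5   
8  | motion   | 78.3   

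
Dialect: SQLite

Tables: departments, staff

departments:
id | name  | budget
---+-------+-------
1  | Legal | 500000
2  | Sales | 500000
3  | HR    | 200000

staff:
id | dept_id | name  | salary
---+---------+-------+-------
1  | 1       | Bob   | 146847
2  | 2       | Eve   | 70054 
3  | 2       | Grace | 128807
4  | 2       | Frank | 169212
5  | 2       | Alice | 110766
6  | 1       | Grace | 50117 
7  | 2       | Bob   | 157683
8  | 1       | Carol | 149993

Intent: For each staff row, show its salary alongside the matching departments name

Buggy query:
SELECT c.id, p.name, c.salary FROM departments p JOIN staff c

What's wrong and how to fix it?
Bug: JOIN with no ON clause produces a cartesian product; every staff row pairs with every departments row

Fix: Add ON c.dept_id = p.id to the JOIN

Corrected query:
SELECT c.id, p.name, c.salary FROM departments p JOIN staff c ON c.dept_id = p.id

Result:
id | name  | salary
---+-------+-------
1  | Legal | 146847
2  | Sales | 70054 
3  | Sales | 128807
4  | Sales | 169212
5  | Sales | 110766
6  | Legal | 50117 
7  | Sales | 157683
8  | Legal | 149993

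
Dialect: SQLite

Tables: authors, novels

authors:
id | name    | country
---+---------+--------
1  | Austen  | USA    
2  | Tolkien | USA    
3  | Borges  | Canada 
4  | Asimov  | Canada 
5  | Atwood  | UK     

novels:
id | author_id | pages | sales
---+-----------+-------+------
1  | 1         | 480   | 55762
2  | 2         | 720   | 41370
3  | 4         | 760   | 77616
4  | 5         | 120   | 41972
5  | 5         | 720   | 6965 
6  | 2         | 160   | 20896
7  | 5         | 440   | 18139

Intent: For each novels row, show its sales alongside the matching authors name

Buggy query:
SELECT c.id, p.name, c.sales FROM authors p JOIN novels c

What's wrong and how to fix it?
Bug: JOIN with no ON clause produces a cartesian product; every novels row pairs with every authors row

Fix: Specify the join condition linking the foreign key to the parent id

Corrected query:
SELECT c.id, p.name, c.sales FROM authors p JOIN novels c ON c.author_id = p.id

Result:
id | name    | sales
---+---------+------
1  | Austen  | 55762
2  | Tolkien | 41370
3  | Asimov  | 77616
4  | Atwood  | 41972
5  | Atwood  | 6965 
6  | Tolkien | 20896
7  | Atwood  | 18139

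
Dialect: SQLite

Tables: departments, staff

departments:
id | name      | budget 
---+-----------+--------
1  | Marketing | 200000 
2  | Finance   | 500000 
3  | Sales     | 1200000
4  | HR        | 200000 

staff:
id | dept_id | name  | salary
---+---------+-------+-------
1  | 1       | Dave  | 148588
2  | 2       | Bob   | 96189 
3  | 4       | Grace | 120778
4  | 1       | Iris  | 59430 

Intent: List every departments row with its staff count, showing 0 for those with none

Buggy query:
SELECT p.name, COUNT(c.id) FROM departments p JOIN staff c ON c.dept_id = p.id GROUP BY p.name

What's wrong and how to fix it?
Bug: INNER JOIN drops departments rows that have no matching staff rows

Fix: Switch to LEFT JOIN to retain unmatched parent rows

Corrected query:
SELECT p.name, COUNT(c.id) FROM departments p LEFT JOIN staff c ON c.dept_id = p.id GROUP BY p.name

Result:
name      | COUNT(c.id)
----------+------------
Finance   | 1          
HR        | 1          
Marketing | 2          
Sales     | 0          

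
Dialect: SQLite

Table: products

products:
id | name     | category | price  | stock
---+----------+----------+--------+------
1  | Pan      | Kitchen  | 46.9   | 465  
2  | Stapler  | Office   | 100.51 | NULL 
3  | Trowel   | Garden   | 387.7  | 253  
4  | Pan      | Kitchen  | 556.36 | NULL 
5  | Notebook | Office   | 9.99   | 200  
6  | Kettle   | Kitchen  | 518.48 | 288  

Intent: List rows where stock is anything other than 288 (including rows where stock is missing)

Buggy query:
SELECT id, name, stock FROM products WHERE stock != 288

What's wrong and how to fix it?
Bug: Inequality against NULL is unknown, not true; rows with NULL are dropped

Fix: Handle NULL separately with IS NULL alongside the inequality

Corrected query:
SELECT id, name, stock FROM products WHERE stock != 288 OR stock IS NULL

Result:
id | name     | stock
---+----------+------
1  | Pan      | 465  
2  | Stapler  | NULL 
3  | Trowel   | 253  
4  | Pan      | NULL 
5  | Notebook | 200  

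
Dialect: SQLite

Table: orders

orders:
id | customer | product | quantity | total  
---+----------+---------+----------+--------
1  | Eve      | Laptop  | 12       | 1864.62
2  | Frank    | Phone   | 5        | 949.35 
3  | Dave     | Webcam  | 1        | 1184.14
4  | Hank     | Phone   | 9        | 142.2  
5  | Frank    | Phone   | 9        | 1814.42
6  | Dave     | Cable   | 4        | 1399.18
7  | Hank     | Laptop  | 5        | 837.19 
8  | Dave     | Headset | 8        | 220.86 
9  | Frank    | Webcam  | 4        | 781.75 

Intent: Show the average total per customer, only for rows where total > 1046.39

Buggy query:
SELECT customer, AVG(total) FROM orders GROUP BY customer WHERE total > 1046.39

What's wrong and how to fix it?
Bug: WHERE cannot follow GROUP BY

Fix: Move the WHERE clause before GROUP BY

Corrected query:
SELECT customer, AVG(total) FROM orders WHERE total > 1046.39 GROUP BY customer

Result:
customer | AVG(total)
---------+-----------
Dave     | 1291.66   
Eve      | 1864.62   
Frank    | 1814.42   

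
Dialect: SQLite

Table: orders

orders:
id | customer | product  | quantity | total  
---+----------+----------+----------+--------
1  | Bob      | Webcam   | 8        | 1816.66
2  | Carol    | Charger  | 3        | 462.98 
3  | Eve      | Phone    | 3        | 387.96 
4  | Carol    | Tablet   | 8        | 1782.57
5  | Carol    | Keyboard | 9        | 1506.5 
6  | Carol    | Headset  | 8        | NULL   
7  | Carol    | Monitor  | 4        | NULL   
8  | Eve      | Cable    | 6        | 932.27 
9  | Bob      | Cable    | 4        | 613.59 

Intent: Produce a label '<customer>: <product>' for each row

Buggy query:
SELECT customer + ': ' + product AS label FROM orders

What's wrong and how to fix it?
Bug: SQLite uses || for string concatenation; + coerces text to numbers (yielding 0)

Fix: Replace + with || to concatenate text

Corrected query:
SELECT customer || ': ' || product AS label FROM orders

Result:
label          
---------------
Bob: Webcam    
Carol: Charger 
Eve: Phone     
Carol: Tablet  
Carol: Keyboard
Carol: Headset 
Carol: Monitor 
Eve: Cable     
Bob: Cable     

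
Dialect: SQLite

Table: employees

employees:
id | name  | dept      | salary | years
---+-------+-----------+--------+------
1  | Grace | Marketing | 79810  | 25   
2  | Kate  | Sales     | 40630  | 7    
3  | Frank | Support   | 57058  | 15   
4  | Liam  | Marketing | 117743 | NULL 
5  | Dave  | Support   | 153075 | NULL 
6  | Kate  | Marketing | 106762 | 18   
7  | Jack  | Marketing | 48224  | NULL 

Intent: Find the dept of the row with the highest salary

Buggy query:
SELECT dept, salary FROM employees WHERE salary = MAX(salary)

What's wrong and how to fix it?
Bug: WHERE is evaluated per row; an aggregate over the whole table isn't defined there

Fix: Wrap MAX in a scalar subquery so WHERE compares against a single value

Corrected query:
SELECT dept, salary FROM employees WHERE salary = (SELECT MAX(salary) FROM employees)

Result:
dept    | salary
--------+-------
Support | 153075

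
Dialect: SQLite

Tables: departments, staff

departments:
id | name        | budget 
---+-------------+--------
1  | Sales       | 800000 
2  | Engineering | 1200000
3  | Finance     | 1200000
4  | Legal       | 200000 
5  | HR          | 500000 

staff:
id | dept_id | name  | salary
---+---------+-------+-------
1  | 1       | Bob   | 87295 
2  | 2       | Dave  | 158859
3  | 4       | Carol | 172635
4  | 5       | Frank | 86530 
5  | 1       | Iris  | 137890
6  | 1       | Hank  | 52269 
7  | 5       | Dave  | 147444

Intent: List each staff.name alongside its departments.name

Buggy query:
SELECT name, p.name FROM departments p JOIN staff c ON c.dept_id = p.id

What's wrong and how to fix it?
Bug: 'name' exists in both joined tables, so the database can't tell which one is meant

Fix: Qualify the column with its table alias (c.name)

Corrected query:
SELECT c.name, p.name FROM departments p JOIN staff c ON c.dept_id = p.id

Result:
name  | name       
------+------------
Bob   | Sales      
Dave  | Engineering
Carol | Legal      
Frank | HR         
Iris  | Sales      
Hank  | Sales      
Dave  | HR         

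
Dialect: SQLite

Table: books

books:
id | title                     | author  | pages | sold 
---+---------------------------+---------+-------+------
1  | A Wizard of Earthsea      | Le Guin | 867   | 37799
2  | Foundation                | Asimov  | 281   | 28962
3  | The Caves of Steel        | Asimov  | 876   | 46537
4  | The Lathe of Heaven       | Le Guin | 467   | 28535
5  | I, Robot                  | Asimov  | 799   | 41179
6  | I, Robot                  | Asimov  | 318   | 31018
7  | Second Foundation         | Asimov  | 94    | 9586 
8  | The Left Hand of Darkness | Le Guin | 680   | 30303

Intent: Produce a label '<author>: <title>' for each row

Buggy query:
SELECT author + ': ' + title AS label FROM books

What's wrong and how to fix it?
Bug: '+' is numeric addition; on text columns SQLite converts them to 0 instead of concatenating

Fix: Use the || operator for string concatenation

Corrected query:
SELECT author || ': ' || title AS label FROM books

Result:
label                             
----------------------------------
Le Guin: A Wizard of Earthsea     
Asimov: Foundation                
Asimov: The Caves of Steel        
Le Guin: The Lathe of Heaven      
Asimov: I, Robot                  
Asimov: I, Robot                  
Asimov: Second Foundation         
Le Guin: The Left Hand of Darkness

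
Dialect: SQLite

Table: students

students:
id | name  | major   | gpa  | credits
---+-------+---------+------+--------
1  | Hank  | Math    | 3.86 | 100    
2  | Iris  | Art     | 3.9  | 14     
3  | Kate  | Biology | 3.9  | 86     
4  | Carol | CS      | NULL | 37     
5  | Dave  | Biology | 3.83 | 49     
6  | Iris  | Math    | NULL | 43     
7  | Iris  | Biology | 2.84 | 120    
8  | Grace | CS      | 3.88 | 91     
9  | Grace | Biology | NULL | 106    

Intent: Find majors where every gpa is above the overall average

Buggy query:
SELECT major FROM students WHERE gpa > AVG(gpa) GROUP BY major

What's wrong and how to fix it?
Bug: WHERE evaluates per row before aggregation, so AVG() is unavailable

Fix: Compute the overall average in a scalar subquery and compare each group's MIN against it in HAVING

Corrected query:
SELECT major FROM students GROUP BY major HAVING MIN(gpa) > (SELECT AVG(gpa) FROM students)

Result:
major
-----
Art  
CS   
Math 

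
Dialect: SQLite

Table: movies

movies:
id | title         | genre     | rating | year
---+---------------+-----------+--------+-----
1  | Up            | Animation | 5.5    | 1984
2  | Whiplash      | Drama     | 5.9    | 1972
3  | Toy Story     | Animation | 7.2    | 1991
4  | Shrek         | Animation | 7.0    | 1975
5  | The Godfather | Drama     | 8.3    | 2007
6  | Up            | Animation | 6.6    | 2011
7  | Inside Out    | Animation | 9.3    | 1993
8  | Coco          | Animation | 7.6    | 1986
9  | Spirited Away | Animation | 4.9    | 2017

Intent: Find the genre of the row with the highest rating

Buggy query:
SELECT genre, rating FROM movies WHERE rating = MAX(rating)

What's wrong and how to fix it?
Bug: WHERE is evaluated per row; an aggregate over the whole table isn't defined there

Fix: Use a subquery: WHERE rating = (SELECT MAX(rating) FROM movies)

Corrected query:
SELECT genre, rating FROM movies WHERE rating = (SELECT MAX(rating) FROM movies)

Result:
genre     | rating
----------+-------
Animation | 9.3   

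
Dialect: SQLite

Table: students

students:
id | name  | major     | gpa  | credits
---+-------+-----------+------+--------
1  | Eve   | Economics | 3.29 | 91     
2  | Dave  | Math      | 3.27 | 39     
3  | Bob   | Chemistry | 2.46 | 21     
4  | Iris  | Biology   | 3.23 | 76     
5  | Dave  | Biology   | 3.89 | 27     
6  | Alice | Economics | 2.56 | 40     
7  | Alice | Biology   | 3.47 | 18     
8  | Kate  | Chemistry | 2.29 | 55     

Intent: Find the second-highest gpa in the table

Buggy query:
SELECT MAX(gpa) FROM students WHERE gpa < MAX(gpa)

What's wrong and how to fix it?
Bug: The inner MAX is an aggregate inside WHERE, which is not allowed

Fix: Compute the overall MAX in a subquery, then take MAX of rows below it

Corrected query:
SELECT MAX(gpa) FROM students WHERE gpa < (SELECT MAX(gpa) FROM students)

Result:
MAX(gpa)
--------
3.47    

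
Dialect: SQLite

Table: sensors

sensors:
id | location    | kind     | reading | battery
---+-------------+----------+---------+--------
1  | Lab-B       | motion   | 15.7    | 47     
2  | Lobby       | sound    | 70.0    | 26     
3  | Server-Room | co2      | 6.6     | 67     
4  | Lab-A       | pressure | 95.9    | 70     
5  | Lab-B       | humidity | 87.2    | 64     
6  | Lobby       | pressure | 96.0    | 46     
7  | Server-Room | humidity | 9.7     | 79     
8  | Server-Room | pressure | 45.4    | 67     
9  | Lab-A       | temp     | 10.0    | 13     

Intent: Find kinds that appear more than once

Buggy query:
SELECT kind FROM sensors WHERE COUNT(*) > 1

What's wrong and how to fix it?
Bug: WHERE can't reference COUNT(*); aggregates are computed after WHERE

Fix: Group first, then use HAVING for the count condition

Corrected query:
SELECT kind FROM sensors GROUP BY kind HAVING COUNT(*) > 1

Result:
kind    
--------
humidity
pressure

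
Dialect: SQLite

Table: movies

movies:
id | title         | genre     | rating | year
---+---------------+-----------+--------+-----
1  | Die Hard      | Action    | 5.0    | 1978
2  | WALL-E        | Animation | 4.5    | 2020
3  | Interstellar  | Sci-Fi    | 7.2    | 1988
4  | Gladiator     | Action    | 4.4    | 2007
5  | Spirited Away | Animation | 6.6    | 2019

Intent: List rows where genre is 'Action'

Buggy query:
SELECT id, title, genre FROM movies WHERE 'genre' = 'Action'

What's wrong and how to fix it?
Bug: 'genre' in single quotes is a string literal, not the column; the comparison is literal-vs-literal and never true

Fix: Remove the quotes around the column name (or use double quotes for an identifier)

Corrected query:
SELECT id, title, genre FROM movies WHERE genre = 'Action'

Result:
id | title     | genre 
---+-----------+-------
1  | Die Hard  | Action
4  | Gladiator | Action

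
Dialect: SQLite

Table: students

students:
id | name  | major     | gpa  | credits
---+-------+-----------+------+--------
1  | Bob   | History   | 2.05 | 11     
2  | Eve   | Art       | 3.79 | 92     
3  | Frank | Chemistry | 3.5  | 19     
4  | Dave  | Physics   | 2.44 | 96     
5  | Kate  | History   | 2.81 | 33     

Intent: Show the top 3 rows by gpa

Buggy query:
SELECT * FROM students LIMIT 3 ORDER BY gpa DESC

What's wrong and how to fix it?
Bug: LIMIT must come after ORDER BY

Fix: Swap the clauses: ORDER BY first, then LIMIT

Corrected query:
SELECT * FROM students ORDER BY gpa DESC LIMIT 3

Result:
id | name  | major     | gpa  | credits
---+-------+-----------+------+--------
2  | Eve   | Art       | 3.79 | 92     
3  | Frank | Chemistry | 3.5  | 19     
5  | Kate  | History   | 2.81 | 33     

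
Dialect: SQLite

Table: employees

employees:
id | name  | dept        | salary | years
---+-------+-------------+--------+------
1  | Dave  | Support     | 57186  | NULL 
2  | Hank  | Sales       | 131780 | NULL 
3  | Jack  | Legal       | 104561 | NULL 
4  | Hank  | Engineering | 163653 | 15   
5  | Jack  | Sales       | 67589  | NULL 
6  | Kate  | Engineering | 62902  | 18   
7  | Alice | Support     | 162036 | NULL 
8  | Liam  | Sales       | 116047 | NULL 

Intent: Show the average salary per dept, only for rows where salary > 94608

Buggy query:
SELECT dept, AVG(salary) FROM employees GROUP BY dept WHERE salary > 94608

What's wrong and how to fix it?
Bug: Row-level WHERE must come before GROUP BY in the clause order

Fix: Place WHERE between FROM and GROUP BY

Corrected query:
SELECT dept, AVG(salary) FROM employees WHERE salary > 94608 GROUP BY dept

Result:
dept        | AVG(salary)
------------+------------
Engineering | 163653     
Legal       | 104561     
Sales       | 123913.5   
Support     | 162036     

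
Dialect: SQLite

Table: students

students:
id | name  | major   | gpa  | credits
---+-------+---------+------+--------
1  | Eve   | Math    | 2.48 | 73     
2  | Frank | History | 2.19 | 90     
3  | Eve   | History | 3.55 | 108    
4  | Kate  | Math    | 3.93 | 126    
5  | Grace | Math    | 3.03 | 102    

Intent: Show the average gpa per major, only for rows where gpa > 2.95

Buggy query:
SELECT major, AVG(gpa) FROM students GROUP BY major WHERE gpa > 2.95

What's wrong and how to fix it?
Bug: Row-level WHERE must come before GROUP BY in the clause order

Fix: Move the WHERE clause before GROUP BY

Corrected query:
SELECT major, AVG(gpa) FROM students WHERE gpa > 2.95 GROUP BY major

Result:
major   | AVG(gpa)
--------+---------
History | 3.55    
Math    | 3.48    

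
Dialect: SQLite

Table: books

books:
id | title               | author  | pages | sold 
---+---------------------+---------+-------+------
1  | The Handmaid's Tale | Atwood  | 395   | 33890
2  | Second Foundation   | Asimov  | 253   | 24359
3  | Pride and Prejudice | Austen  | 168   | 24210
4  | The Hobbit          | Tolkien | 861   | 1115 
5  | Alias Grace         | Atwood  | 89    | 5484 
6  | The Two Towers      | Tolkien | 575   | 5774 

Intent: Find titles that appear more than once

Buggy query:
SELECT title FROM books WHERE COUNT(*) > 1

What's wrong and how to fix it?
Bug: WHERE can't reference COUNT(*); aggregates are computed after WHERE

Fix: GROUP BY title, then filter groups with HAVING COUNT(*) > 1

Corrected query:
SELECT title FROM books GROUP BY title HAVING COUNT(*) > 1

Result:
(no rows)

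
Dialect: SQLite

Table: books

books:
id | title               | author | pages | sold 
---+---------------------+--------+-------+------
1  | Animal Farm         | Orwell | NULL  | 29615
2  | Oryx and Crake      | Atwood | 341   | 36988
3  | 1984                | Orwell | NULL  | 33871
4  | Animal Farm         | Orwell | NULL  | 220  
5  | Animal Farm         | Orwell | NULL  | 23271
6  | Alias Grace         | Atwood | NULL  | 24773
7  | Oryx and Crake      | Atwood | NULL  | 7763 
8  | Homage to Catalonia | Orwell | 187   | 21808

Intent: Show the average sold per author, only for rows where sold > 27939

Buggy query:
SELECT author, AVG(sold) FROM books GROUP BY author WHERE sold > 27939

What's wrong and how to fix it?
Bug: WHERE cannot follow GROUP BY

Fix: Place WHERE between FROM and GROUP BY

Corrected query:
SELECT author, AVG(sold) FROM books WHERE sold > 27939 GROUP BY author

Result:
author | AVG(sold)
-------+----------
Atwood | 36988    
Orwell | 31743    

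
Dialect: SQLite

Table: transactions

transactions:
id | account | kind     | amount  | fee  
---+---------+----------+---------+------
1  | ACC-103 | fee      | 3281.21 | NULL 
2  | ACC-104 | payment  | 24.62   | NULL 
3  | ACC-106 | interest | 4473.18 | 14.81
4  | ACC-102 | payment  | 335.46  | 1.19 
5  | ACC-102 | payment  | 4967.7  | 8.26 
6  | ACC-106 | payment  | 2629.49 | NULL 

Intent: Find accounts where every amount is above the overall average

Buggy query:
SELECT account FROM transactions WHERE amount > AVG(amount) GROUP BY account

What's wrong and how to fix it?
Bug: WHERE evaluates per row before aggregation, so AVG() is unavailable

Fix: Compute the overall average in a scalar subquery and compare each group's MIN against it in HAVING

Corrected query:
SELECT account FROM transactions GROUP BY account HAVING MIN(amount) > (SELECT AVG(amount) FROM transactions)

Result:
account
-------
ACC-103
ACC-106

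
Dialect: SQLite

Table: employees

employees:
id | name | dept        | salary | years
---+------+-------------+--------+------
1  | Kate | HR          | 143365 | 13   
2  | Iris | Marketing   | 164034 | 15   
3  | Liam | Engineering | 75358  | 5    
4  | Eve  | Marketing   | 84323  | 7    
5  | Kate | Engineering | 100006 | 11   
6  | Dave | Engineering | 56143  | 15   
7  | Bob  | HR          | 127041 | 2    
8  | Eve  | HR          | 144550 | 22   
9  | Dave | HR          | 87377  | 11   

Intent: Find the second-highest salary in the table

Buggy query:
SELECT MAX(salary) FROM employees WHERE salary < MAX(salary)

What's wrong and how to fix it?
Bug: The inner MAX is an aggregate inside WHERE, which is not allowed

Fix: Put the inner MAX in a scalar subquery

Corrected query:
SELECT MAX(salary) FROM employees WHERE salary < (SELECT MAX(salary) FROM employees)

Result:
MAX(salary)
-----------
144550     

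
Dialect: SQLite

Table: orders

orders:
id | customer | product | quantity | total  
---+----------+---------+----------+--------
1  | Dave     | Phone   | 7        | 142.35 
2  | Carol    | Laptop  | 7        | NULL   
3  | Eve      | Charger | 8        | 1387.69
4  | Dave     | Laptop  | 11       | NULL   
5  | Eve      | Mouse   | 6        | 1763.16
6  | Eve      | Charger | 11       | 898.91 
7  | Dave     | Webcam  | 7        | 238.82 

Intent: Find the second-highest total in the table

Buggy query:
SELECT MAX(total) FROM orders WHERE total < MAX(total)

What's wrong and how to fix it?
Bug: The inner MAX is an aggregate inside WHERE, which is not allowed

Fix: Compute the overall MAX in a subquery, then take MAX of rows below it

Corrected query:
SELECT MAX(total) FROM orders WHERE total < (SELECT MAX(total) FROM orders)

Result:
MAX(total)
----------
1387.69   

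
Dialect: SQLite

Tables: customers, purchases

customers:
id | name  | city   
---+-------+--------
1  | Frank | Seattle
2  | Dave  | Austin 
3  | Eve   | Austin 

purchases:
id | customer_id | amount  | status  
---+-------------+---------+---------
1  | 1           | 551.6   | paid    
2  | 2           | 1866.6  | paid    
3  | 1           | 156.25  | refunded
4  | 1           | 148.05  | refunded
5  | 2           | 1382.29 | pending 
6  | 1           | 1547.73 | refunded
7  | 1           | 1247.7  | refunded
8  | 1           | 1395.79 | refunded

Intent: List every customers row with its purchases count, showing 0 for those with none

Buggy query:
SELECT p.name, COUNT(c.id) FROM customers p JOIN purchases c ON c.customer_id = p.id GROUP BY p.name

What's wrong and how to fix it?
Bug: An inner join excludes parents with zero children

Fix: Use LEFT JOIN so parents without children still appear (COUNT(c.id) gives 0)

Corrected query:
SELECT p.name, COUNT(c.id) FROM customers p LEFT JOIN purchases c ON c.customer_id = p.id GROUP BY p.name

Result:
name  | COUNT(c.id)
------+------------
Dave  | 2          
Eve   | 0          
Frank | 6          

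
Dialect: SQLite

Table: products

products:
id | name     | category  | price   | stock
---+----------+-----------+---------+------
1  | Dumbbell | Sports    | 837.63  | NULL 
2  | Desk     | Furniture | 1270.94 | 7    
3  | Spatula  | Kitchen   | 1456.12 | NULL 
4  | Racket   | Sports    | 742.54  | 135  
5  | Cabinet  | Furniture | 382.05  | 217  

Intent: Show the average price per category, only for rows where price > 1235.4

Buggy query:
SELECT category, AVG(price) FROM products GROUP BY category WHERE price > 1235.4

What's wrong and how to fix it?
Bug: Row-level WHERE must come before GROUP BY in the clause order

Fix: Move the WHERE clause before GROUP BY

Corrected query:
SELECT category, AVG(price) FROM products WHERE price > 1235.4 GROUP BY category

Result:
category  | AVG(price)
----------+-----------
Furniture | 1270.94   
Kitchen   | 1456.12   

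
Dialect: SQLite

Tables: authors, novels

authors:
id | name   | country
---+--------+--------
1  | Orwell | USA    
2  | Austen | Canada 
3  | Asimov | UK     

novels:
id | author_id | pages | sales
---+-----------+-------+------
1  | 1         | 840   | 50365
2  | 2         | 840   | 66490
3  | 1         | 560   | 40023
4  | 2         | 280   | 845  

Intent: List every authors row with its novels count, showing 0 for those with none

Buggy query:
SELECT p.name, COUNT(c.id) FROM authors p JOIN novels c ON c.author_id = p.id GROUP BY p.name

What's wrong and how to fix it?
Bug: An inner join excludes parents with zero children

Fix: Switch to LEFT JOIN to retain unmatched parent rows

Corrected query:
SELECT p.name, COUNT(c.id) FROM authors p LEFT JOIN novels c ON c.author_id = p.id GROUP BY p.name

Result:
name   | COUNT(c.id)
-------+------------
Asimov | 0          
Austen | 2          
Orwell | 2          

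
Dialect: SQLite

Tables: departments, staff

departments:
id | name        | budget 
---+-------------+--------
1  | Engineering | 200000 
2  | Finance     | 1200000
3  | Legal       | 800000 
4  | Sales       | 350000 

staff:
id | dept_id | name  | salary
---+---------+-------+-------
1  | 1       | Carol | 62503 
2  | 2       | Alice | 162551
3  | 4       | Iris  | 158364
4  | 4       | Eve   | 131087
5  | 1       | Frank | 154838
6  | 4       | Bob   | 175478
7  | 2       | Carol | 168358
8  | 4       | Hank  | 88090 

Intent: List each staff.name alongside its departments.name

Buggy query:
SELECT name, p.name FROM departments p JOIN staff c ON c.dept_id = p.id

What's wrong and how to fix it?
Bug: Both tables have a 'name' column; the unqualified reference is ambiguous

Fix: Qualify the column with its table alias (c.name)

Corrected query:
SELECT c.name, p.name FROM departments p JOIN staff c ON c.dept_id = p.id

Result:
name  | name       
------+------------
Carol | Engineering
Alice | Finance    
Iris  | Sales      
Eve   | Sales      
Frank | Engineering
Bob   | Sales      
Carol | Finance    
Hank  | Sales      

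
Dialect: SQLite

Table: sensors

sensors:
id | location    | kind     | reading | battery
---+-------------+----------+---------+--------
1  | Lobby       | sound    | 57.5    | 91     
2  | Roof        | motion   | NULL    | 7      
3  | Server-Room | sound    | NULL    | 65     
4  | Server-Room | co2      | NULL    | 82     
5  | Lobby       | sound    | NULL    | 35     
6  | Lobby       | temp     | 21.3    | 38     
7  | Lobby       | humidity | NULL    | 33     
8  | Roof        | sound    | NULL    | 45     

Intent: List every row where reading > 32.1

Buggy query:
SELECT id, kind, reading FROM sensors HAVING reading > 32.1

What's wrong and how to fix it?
Bug: HAVING filters the output of aggregation, but this query has no GROUP BY and no aggregate functions, so SQLite rejects it (HAVING clause on a non-aggregate query); the condition here is per row

Fix: Use WHERE for row-level filtering

Corrected query:
SELECT id, kind, reading FROM sensors WHERE reading > 32.1

Result:
id | kind  | reading
---+-------+--------
1  | sound | 57.5   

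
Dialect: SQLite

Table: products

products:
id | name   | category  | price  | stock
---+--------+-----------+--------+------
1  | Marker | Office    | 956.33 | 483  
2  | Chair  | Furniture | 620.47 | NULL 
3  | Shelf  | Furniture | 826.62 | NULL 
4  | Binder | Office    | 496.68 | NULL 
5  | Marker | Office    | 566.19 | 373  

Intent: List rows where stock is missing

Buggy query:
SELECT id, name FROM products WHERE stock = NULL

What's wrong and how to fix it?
Bug: '= NULL' is always unknown in SQL three-valued logic, so no rows match

Fix: Replace '= NULL' with 'IS NULL'

Corrected query:
SELECT id, name FROM products WHERE stock IS NULL

Result:
id | name  
---+-------
2  | Chair 
3  | Shelf 
4  | Binder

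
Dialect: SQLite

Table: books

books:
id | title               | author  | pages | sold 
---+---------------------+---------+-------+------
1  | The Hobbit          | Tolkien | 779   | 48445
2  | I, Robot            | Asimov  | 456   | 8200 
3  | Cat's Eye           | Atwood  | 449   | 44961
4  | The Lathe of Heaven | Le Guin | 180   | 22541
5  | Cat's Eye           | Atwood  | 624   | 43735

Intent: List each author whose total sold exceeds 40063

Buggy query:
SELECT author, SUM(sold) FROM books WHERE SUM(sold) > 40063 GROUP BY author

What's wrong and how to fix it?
Bug: SUM(sold) is an aggregate, but WHERE filters rows before aggregation

Fix: Move the aggregate condition to a HAVING clause

Corrected query:
SELECT author, SUM(sold) FROM books GROUP BY author HAVING SUM(sold) > 40063

Result:
author  | SUM(sold)
--------+----------
Atwood  | 88696    
Tolkien | 48445    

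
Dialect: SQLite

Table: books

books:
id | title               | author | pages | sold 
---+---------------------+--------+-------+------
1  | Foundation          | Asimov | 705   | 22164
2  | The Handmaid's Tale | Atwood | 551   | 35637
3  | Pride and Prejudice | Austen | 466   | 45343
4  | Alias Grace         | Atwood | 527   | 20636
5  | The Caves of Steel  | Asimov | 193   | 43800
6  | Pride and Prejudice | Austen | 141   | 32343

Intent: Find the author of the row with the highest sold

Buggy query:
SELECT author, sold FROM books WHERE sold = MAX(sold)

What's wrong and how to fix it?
Bug: WHERE is evaluated per row; an aggregate over the whole table isn't defined there

Fix: Use a subquery: WHERE sold = (SELECT MAX(sold) FROM books)

Corrected query:
SELECT author, sold FROM books WHERE sold = (SELECT MAX(sold) FROM books)

Result:
author | sold 
-------+------
Austen | 45343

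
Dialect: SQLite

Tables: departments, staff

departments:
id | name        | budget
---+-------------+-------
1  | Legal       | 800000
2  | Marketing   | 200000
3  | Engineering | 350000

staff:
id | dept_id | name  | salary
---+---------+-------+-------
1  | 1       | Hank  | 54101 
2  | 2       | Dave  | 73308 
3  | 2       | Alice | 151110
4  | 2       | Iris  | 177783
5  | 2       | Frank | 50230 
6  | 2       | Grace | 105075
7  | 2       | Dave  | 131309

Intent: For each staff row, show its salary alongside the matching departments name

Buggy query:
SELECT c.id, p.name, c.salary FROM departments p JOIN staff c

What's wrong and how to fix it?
Bug: Missing join condition: each staff row is matched to all departments rows instead of just its own

Fix: Specify the join condition linking the foreign key to the parent id

Corrected query:
SELECT c.id, p.name, c.salary FROM departments p JOIN staff c ON c.dept_id = p.id

Result:
id | name      | salary
---+-----------+-------
1  | Legal     | 54101 
2  | Marketing | 73308 
3  | Marketing | 151110
4  | Marketing | 177783
5  | Marketing | 50230 
6  | Marketing | 105075
7  | Marketing | 131309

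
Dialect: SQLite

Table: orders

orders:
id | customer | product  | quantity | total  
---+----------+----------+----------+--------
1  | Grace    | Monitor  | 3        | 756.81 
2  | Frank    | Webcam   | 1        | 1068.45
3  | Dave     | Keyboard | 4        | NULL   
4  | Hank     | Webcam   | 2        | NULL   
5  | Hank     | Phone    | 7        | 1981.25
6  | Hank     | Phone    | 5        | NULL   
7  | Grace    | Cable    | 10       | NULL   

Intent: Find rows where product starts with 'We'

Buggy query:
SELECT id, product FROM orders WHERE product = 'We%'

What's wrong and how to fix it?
Bug: '=' compares the literal string including the % character; pattern matching needs LIKE

Fix: Replace '=' with LIKE so 'We%' is treated as a pattern

Corrected query:
SELECT id, product FROM orders WHERE product LIKE 'We%'

Result:
id | product
---+--------
2  | Webcam 
4  | Webcam 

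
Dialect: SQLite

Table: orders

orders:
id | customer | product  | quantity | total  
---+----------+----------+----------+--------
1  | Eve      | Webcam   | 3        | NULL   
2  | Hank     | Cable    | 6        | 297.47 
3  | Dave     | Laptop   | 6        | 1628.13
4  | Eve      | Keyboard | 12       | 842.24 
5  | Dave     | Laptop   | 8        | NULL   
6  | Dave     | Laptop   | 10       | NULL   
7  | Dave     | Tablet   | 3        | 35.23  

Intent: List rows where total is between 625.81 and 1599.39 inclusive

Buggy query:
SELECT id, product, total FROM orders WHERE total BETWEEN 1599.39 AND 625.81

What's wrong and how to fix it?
Bug: The bounds are reversed; BETWEEN a AND b requires a <= b to match anything

Fix: Write BETWEEN 625.81 AND 1599.39

Corrected query:
SELECT id, product, total FROM orders WHERE total BETWEEN 625.81 AND 1599.39

Result:
id | product  | total 
---+----------+-------
4  | Keyboard | 842.24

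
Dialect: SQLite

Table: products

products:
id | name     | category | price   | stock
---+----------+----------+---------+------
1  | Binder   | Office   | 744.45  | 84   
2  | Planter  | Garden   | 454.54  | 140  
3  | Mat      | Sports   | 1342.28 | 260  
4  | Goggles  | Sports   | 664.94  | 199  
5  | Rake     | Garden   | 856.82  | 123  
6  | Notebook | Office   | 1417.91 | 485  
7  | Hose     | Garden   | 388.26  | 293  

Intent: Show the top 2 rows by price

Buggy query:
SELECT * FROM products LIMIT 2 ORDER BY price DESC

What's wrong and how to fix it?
Bug: LIMIT must come after ORDER BY

Fix: Sort with ORDER BY, then apply LIMIT

Corrected query:
SELECT * FROM products ORDER BY price DESC LIMIT 2

Result:
id | name     | category | price   | stock
---+----------+----------+---------+------
6  | Notebook | Office   | 1417.91 | 485  
3  | Mat      | Sports   | 1342.28 | 260  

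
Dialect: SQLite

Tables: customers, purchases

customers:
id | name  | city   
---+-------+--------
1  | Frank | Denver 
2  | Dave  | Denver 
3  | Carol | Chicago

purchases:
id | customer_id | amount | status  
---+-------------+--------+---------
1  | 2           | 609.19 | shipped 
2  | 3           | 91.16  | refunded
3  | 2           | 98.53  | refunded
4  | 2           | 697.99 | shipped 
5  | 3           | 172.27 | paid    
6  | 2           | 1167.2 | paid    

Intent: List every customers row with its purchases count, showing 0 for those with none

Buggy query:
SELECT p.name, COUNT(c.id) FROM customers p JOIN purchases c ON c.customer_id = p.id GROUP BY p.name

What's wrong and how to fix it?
Bug: INNER JOIN drops customers rows that have no matching purchases rows

Fix: Switch to LEFT JOIN to retain unmatched parent rows

Corrected query:
SELECT p.name, COUNT(c.id) FROM customers p LEFT JOIN purchases c ON c.customer_id = p.id GROUP BY p.name

Result:
name  | COUNT(c.id)
------+------------
Carol | 2          
Dave  | 4          
Frank | 0          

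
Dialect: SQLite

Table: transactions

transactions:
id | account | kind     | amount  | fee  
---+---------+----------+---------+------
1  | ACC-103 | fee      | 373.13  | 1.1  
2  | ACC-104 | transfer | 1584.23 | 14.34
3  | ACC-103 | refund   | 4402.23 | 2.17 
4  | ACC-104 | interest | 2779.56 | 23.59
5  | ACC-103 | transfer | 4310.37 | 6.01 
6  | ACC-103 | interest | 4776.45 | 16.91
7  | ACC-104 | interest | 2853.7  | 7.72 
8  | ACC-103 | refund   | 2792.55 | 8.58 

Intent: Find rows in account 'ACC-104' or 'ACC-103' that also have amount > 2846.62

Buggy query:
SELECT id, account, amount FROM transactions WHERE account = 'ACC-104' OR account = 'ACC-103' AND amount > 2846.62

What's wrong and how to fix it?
Bug: Without parentheses, AND is evaluated before OR, so the amount filter only applies to the 'ACC-103' branch

Fix: Add parentheses around the OR so the AND applies to both alternatives

Corrected query:
SELECT id, account, amount FROM transactions WHERE (account = 'ACC-104' OR account = 'ACC-103') AND amount > 2846.62

Result:
id | account | amount 
---+---------+--------
3  | ACC-103 | 4402.23
5  | ACC-103 | 4310.37
6  | ACC-103 | 4776.45
7  | ACC-104 | 2853.7 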